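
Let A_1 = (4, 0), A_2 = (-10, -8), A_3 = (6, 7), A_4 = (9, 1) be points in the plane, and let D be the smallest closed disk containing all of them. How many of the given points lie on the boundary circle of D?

A smallest enclosing disk is always determined by at most three of the input points on its boundary.
The minimum enclosing circle is determined by three boundary points: A_2, A_3, A_4.
Their circumcentre is (-173/94, -63/94) with r² = 531505/4418.
The farthest remaining point A_1 is at distance² 152685/4418 ≤ 531505/4418.
The points at distance exactly r from the centre are A_2, A_3, A_4 — 3 points.

3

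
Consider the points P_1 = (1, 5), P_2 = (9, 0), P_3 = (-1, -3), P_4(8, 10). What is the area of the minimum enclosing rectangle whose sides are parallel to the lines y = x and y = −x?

143

In coordinates u = x + y, v = x − y the rectangle is axis-aligned; the map (x,y)→(u,v) scales areas by 2.
u-values: 6, 9, -4, 18; range = 18 − (-4) = 22.
v-values: -4, 9, 2, -2; range = 9 − (-4) = 13.
Area = (22 × 13) / 2 = 143.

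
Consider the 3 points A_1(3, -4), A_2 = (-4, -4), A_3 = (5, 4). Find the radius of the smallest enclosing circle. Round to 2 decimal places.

Side lengths²: A_1A_2² = 49, A_1A_3² = 68, A_2A_3² = 145.
Since A_2A_3² = 145 ≥ 68 + 49 = 117, the angle opposite A_2A_3 is not acute, so the smallest enclosing circle has A_2A_3 as diameter.
Centre = midpoint of A_2A_3 = (0.5, 0), r² = 145/4 = 36.25.
r = √(36.25) ≈ 6.02.

6.02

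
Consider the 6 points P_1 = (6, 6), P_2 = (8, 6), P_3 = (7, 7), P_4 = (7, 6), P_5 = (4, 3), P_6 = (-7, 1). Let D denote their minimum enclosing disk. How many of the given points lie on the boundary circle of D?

A smallest enclosing disk is always determined by at most three of the input points on its boundary.
The farthest pair is P_2–P_6 with squared distance 250. The circle on this segment as diameter has centre (0.5, 3.5) and r² = 250/4 = 62.5.
Check P_1: distance² to centre = 36.5 ≤ 62.5, so it lies inside.
All remaining points lie in this disk, and no smaller disk contains both endpoints, so this is the minimum enclosing circle.
The points at distance exactly r from the centre are P_2, P_6 — 2 points.

2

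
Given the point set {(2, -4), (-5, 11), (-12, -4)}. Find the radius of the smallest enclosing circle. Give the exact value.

137/15

Call the three points A, B, C in the order given.
Side lengths²: AB² = 274, AC² = 196, BC² = 274.
Since BC² = 274 < 274 + 196 = 470, the triangle is acute, so the smallest enclosing circle is the circumcircle.
Circumcentre = (-5, 28/15), r² = 18769/225.
r = √(18769/225) = 137/15.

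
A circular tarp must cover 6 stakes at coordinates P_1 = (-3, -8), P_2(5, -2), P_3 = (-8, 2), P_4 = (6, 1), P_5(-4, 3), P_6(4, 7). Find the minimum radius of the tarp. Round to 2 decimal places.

The minimum enclosing circle of a finite set is fixed by two of the points (as a diameter) or three (as a circumcircle).
The minimum enclosing circle is determined by three boundary points: P_1, P_3, P_6.
Their circumcentre is (-1/58, -15/58) with r² = 115765/1682.
The farthest remaining point P_4 is at distance² 63565/1682 ≤ 115765/1682.
r = √(115765/1682) ≈ 8.30.

8.30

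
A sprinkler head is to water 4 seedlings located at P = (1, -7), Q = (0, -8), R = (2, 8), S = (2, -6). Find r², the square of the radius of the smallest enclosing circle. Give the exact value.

A smallest enclosing disk is always determined by at most three of the input points on its boundary.
The farthest pair is Q–R with squared distance 260. The circle on this segment as diameter has centre (1, 0) and r² = 260/4 = 65.
Check P: distance² to centre = 49 ≤ 65, so it lies inside.
All remaining points lie in this disk, and no smaller disk contains both endpoints, so this is the minimum enclosing circle.

65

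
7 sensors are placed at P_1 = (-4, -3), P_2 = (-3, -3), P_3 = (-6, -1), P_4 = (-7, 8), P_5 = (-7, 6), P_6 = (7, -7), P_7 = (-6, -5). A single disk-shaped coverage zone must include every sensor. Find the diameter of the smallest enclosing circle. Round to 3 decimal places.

20.518

By Welzl's lemma the MEC is supported by two points (diametrically opposite) or three points (on a circumcircle).
The farthest pair is P_4–P_6 with squared distance 421. The circle on this segment as diameter has centre (0, 0.5) and r² = 421/4 = 105.25.
Check P_1: distance² to centre = 28.25 ≤ 105.25, so it lies inside.
All remaining points lie in this disk, and no smaller disk contains both endpoints, so this is the minimum enclosing circle.
Diameter = 2r = 2√(105.25) ≈ 20.518.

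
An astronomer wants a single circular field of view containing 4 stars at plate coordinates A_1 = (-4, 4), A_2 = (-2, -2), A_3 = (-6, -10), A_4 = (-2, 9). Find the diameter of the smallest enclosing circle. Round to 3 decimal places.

19.416

The minimum enclosing circle of a finite set is fixed by two of the points (as a diameter) or three (as a circumcircle).
The farthest pair is A_3–A_4 with squared distance 377. The circle on this segment as diameter has centre (-4, -0.5) and r² = 377/4 = 94.25.
Check A_1: distance² to centre = 20.25 ≤ 94.25, so it lies inside.
All remaining points lie in this disk, and no smaller disk contains both endpoints, so this is the minimum enclosing circle.
Diameter = 2r = 2√(94.25) ≈ 19.416.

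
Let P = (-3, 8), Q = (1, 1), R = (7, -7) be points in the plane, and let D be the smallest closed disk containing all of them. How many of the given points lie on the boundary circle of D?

Side lengths²: PQ² = 65, PR² = 325, QR² = 100.
Since PR² = 325 ≥ 100 + 65 = 165, the angle opposite PR is not acute, so the smallest enclosing circle has PR as diameter.
Centre = midpoint of PR = (2, 0.5), r² = 325/4 = 81.25.
The points at distance exactly r from the centre are P, R — 2 points.

2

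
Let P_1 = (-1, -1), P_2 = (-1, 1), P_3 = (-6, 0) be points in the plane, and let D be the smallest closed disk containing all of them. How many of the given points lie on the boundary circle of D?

3

Side lengths²: P_1P_2² = 4, P_1P_3² = 26, P_2P_3² = 26.
Since P_2P_3² = 26 < 26 + 4 = 30, the triangle is acute, so the smallest enclosing circle is the circumcircle.
Circumcentre = (-3.4, 0), r² = 6.76.
The points at distance exactly r from the centre are P_1, P_2, P_3 — 3 points.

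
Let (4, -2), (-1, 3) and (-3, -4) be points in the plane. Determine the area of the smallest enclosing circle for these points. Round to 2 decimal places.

54.47

Call the three points A, B, C in the order given.
Side lengths²: AB² = 50, AC² = 53, BC² = 53.
Since BC² = 53 < 53 + 50 = 103, the triangle is acute, so the smallest enclosing circle is the circumcircle.
Circumcentre = (-1/18, -19/18), r² = 2809/162.
Area = π·r² = π·2809/162 ≈ 54.47.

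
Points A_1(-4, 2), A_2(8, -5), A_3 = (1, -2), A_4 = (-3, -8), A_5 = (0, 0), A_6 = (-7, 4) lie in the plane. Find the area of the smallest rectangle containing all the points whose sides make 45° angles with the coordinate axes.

168

In coordinates u = x + y, v = x − y the rectangle is axis-aligned; the map (x,y)→(u,v) scales areas by 2.
u-values: -2, 3, -1, -11, 0, -3; range = 3 − (-11) = 14.
v-values: -6, 13, 3, 5, 0, -11; range = 13 − (-11) = 24.
Area = (14 × 24) / 2 = 168.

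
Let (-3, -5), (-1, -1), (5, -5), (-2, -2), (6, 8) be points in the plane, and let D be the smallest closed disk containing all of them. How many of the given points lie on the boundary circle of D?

A smallest enclosing disk is always determined by at most three of the input points on its boundary.
The farthest pair is (-3, -5)–(6, 8) with squared distance 250. The circle on this segment as diameter has centre (1.5, 1.5) and r² = 250/4 = 62.5.
Check (-1, -1): distance² to centre = 12.5 ≤ 62.5, so it lies inside.
All remaining points lie in this disk, and no smaller disk contains both endpoints, so this is the minimum enclosing circle.
The points at distance exactly r from the centre are (-3, -5), (6, 8) — 2 points.

2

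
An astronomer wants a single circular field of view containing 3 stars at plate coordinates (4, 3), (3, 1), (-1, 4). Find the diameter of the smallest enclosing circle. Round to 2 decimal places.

5.18

Call the three points A, B, C in the order given.
Side lengths²: AB² = 5, AC² = 26, BC² = 25.
Since AC² = 26 < 25 + 5 = 30, the triangle is acute, so the smallest enclosing circle is the circumcircle.
Circumcentre = (31/22, 67/22), r² = 1625/242.
Diameter = 2r = 2√(1625/242) ≈ 5.18.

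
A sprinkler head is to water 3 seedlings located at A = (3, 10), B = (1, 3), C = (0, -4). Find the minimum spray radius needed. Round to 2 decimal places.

Side lengths²: AB² = 53, AC² = 205, BC² = 50.
Since AC² = 205 ≥ 53 + 50 = 103, the angle opposite AC is not acute, so the smallest enclosing circle has AC as diameter.
Centre = midpoint of AC = (1.5, 3), r² = 205/4 = 51.25.
r = √(51.25) ≈ 7.16.

7.16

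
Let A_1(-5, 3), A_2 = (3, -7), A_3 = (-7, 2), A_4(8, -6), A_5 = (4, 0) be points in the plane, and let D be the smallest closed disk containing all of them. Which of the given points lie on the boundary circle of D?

A smallest enclosing disk is always determined by at most three of the input points on its boundary.
The farthest pair is A_3–A_4 with squared distance 289. The circle on this segment as diameter has centre (0.5, -2) and r² = 289/4 = 72.25.
Check A_1: distance² to centre = 55.25 ≤ 72.25, so it lies inside.
All remaining points lie in this disk, and no smaller disk contains both endpoints, so this is the minimum enclosing circle.
The points at distance exactly r from the centre are A_3, A_4 — 2 points.

A_3, A_4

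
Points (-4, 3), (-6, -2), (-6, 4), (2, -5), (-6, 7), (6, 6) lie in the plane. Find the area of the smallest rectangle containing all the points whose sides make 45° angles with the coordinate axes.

In coordinates u = x + y, v = x − y the rectangle is axis-aligned; the map (x,y)→(u,v) scales areas by 2.
u-values: -1, -8, -2, -3, 1, 12; range = 12 − (-8) = 20.
v-values: -7, -4, -10, 7, -13, 0; range = 7 − (-13) = 20.
Area = (20 × 20) / 2 = 200.

200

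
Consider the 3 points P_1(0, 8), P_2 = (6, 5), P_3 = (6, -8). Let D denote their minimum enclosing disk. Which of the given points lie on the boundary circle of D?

Side lengths²: P_1P_2² = 45, P_1P_3² = 292, P_2P_3² = 169.
Since P_1P_3² = 292 ≥ 169 + 45 = 214, the angle opposite P_1P_3 is not acute, so the smallest enclosing circle has P_1P_3 as diameter.
Centre = midpoint of P_1P_3 = (3, 0), r² = 292/4 = 73.
The points at distance exactly r from the centre are P_1, P_3 — 2 points.

P_1, P_3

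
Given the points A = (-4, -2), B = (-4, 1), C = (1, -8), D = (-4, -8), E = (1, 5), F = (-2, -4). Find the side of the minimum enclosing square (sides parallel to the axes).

The bounding box has width 5 and height 13.
An axis-aligned square enclosing the set must have side ≥ max(width, height).
So the minimum side is max(5, 13) = 13.

13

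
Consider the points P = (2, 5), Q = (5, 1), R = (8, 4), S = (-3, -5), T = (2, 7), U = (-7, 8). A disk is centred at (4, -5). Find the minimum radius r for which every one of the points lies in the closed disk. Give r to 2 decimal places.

17.03

The required radius is the distance from (4, -5) to the farthest point.
Squared distances: 104, 37, 97, 49, 148, 290.
Maximum is 290, attained at U.
r = √290 ≈ 17.03.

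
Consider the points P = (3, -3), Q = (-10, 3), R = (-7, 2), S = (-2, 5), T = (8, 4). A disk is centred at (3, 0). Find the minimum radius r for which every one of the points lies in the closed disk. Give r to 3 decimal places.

The required radius is the distance from (3, 0) to the farthest point.
Squared distances: 9, 178, 104, 50, 41.
Maximum is 178, attained at Q.
r = √178 ≈ 13.342.

13.342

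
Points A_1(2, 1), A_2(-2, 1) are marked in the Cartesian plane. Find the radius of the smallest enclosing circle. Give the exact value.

The smallest circle enclosing two points has them as diameter endpoints.
Centre = midpoint = (0, 1); r² = |A_1A_2|²/4 = 16/4 = 4.
r = √4 = 2.

2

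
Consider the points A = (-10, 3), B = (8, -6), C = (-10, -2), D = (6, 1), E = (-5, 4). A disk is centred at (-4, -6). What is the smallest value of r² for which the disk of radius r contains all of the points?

149

The required radius is the distance from (-4, -6) to the farthest point.
Squared distances: 117, 144, 52, 149, 101.
Maximum is 149, attained at D.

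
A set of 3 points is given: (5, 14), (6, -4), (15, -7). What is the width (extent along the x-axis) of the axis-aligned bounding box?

max x = 15, min x = 5, so width = 10.

10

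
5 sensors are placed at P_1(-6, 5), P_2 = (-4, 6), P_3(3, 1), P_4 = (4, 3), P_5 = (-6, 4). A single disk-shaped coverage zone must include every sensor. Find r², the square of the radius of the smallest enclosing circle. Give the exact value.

The minimum enclosing circle of a finite set is fixed by two of the points (as a diameter) or three (as a circumcircle).
The farthest pair is P_1–P_4 with squared distance 104. The circle on this segment as diameter has centre (-1, 4) and r² = 104/4 = 26.
Check P_2: distance² to centre = 13 ≤ 26, so it lies inside.
All remaining points lie in this disk, and no smaller disk contains both endpoints, so this is the minimum enclosing circle.

26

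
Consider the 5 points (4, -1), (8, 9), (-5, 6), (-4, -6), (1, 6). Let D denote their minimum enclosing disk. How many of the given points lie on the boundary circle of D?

By Welzl's lemma the MEC is supported by two points (diametrically opposite) or three points (on a circumcircle).
The farthest pair is (8, 9)–(-4, -6) with squared distance 369. The circle on this segment as diameter has centre (2, 1.5) and r² = 369/4 = 92.25.
Check (4, -1): distance² to centre = 10.25 ≤ 92.25, so it lies inside.
All remaining points lie in this disk, and no smaller disk contains both endpoints, so this is the minimum enclosing circle.
The points at distance exactly r from the centre are (8, 9), (-4, -6) — 2 points.

2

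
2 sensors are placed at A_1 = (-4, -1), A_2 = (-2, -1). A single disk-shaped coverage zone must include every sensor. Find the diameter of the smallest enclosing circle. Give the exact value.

The smallest circle enclosing two points has them as diameter endpoints.
Centre = midpoint = (-3, -1); r² = |A_1A_2|²/4 = 4/4 = 1.
Diameter = 2r = 2√1 = 2.

2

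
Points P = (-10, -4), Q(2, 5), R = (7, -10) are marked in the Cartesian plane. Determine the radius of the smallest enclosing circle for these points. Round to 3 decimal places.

9.501

Side lengths²: PQ² = 225, PR² = 325, QR² = 250.
Since PR² = 325 < 250 + 225 = 475, the triangle is acute, so the smallest enclosing circle is the circumcircle.
Circumcentre = (-0.5, -25/6), r² = 1625/18.
r = √(1625/18) ≈ 9.501.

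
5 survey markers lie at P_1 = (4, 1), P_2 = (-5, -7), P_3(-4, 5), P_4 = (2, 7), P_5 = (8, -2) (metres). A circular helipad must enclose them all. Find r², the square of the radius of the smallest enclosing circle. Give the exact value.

The minimum enclosing circle of a finite set is fixed by two of the points (as a diameter) or three (as a circumcircle).
The minimum enclosing circle is determined by three boundary points: P_2, P_4, P_5.
Their circumcentre is (1/14, -11/14) with r² = 6305/98.
The farthest remaining point P_3 is at distance² 4905/98 ≤ 6305/98.

6305/98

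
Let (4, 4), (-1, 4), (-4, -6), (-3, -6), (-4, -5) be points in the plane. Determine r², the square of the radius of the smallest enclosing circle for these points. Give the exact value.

By Welzl's lemma the MEC is supported by two points (diametrically opposite) or three points (on a circumcircle).
The farthest pair is (4, 4)–(-4, -6) with squared distance 164. The circle on this segment as diameter has centre (0, -1) and r² = 164/4 = 41.
Check (-1, 4): distance² to centre = 26 ≤ 41, so it lies inside.
All remaining points lie in this disk, and no smaller disk contains both endpoints, so this is the minimum enclosing circle.

41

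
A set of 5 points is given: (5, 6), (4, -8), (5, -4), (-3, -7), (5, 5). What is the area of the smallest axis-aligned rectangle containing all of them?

112

x ranges over [-3, 5], width 8.
y ranges over [-8, 6], height 14.
Area = 8 × 14 = 112.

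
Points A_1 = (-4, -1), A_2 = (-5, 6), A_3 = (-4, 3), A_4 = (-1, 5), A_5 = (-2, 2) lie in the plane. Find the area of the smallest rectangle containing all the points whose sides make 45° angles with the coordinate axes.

In coordinates u = x + y, v = x − y the rectangle is axis-aligned; the map (x,y)→(u,v) scales areas by 2.
u-values: -5, 1, -1, 4, 0; range = 4 − (-5) = 9.
v-values: -3, -11, -7, -6, -4; range = -3 − (-11) = 8.
Area = (9 × 8) / 2 = 36.

36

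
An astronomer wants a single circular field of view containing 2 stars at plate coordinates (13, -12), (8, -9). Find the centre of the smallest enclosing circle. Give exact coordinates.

The smallest circle enclosing two points has them as diameter endpoints.
Centre = midpoint = (10.5, -10.5); r² = |(13, -12)−(8, -9)|²/4 = 34/4 = 8.5.
Centre = (10.5, -10.5).

(10.5, -10.5)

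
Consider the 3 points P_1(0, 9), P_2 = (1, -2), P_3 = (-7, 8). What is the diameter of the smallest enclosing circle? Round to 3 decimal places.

12.823

Side lengths²: P_1P_2² = 122, P_1P_3² = 50, P_2P_3² = 164.
Since P_2P_3² = 164 < 122 + 50 = 172, the triangle is acute, so the smallest enclosing circle is the circumcircle.
Circumcentre = (-107/39, 125/39), r² = 62525/1521.
Diameter = 2r = 2√(62525/1521) ≈ 12.823.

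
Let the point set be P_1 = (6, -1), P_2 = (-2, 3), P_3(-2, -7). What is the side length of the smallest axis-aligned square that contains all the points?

The bounding box has width 8 and height 10.
An axis-aligned square enclosing the set must have side ≥ max(width, height).
So the minimum side is max(8, 10) = 10.

10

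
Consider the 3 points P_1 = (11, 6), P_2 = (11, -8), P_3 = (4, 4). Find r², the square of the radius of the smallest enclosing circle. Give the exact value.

Side lengths²: P_1P_2² = 196, P_1P_3² = 53, P_2P_3² = 193.
Since P_1P_2² = 196 < 193 + 53 = 246, the triangle is acute, so the smallest enclosing circle is the circumcircle.
Circumcentre = (129/14, -1), r² = 10229/196.

10229/196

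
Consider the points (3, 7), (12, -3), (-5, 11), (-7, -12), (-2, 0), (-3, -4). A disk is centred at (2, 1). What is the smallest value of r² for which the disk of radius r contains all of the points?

250

The required radius is the distance from (2, 1) to the farthest point.
Squared distances: 37, 116, 149, 250, 17, 50.
Maximum is 250, attained at (-7, -12).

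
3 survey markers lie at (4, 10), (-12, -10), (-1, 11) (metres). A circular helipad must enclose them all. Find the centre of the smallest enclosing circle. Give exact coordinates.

Call the three points A, B, C in the order given.
Side lengths²: AB² = 656, AC² = 26, BC² = 562.
Since AB² = 656 ≥ 562 + 26 = 588, the angle opposite AB is not acute, so the smallest enclosing circle has AB as diameter.
Centre = midpoint of AB = (-4, 0), r² = 656/4 = 164.
Centre = (-4, 0).

(-4, 0)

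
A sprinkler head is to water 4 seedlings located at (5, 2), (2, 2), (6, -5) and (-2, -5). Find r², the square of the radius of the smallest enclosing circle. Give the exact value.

25

By Welzl's lemma the MEC is supported by two points (diametrically opposite) or three points (on a circumcircle).
The minimum enclosing circle is determined by three boundary points: (5, 2), (6, -5), (-2, -5).
Their circumcentre is (2, -2) with r² = 25.
The farthest remaining point (2, 2) is at distance² 16 ≤ 25.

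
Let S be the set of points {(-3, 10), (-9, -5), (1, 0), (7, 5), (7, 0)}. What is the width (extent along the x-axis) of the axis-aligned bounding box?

16

max x = 7, min x = -9, so width = 16.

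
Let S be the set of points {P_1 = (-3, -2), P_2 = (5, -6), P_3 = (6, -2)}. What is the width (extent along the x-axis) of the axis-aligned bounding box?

max x = 6, min x = -3, so width = 9.

9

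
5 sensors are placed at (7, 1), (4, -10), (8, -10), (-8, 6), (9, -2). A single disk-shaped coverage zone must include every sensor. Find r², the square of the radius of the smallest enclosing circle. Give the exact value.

128

The farthest pair is (8, -10)–(-8, 6) with squared distance 512. The circle on this segment as diameter has centre (0, -2) and r² = 512/4 = 128.
Check (7, 1): distance² to centre = 58 ≤ 128, so it lies inside.
All remaining points lie in this disk, and no smaller disk contains both endpoints, so this is the minimum enclosing circle.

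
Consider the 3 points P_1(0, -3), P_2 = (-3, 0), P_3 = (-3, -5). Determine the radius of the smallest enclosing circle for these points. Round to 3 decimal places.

Side lengths²: P_1P_2² = 18, P_1P_3² = 13, P_2P_3² = 25.
Since P_2P_3² = 25 < 18 + 13 = 31, the triangle is acute, so the smallest enclosing circle is the circumcircle.
Circumcentre = (-2.5, -2.5), r² = 6.5.
r = √(6.5) ≈ 2.550.

2.550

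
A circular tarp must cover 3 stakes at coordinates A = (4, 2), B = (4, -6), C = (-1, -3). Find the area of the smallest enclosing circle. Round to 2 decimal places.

53.41

Side lengths²: AB² = 64, AC² = 50, BC² = 34.
Since AB² = 64 < 50 + 34 = 84, the triangle is acute, so the smallest enclosing circle is the circumcircle.
Circumcentre = (3, -2), r² = 17.
Area = π·r² = π·17 ≈ 53.41.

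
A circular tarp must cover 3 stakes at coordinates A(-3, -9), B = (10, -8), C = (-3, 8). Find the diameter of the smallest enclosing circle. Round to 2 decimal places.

Side lengths²: AB² = 170, AC² = 289, BC² = 425.
Since BC² = 425 < 289 + 170 = 459, the triangle is acute, so the smallest enclosing circle is the circumcircle.
Circumcentre = (75/26, -0.5), r² = 36125/338.
Diameter = 2r = 2√(36125/338) ≈ 20.68.

20.68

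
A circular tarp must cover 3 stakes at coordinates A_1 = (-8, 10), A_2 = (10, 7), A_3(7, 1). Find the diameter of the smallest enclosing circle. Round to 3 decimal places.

18.302

Side lengths²: A_1A_2² = 333, A_1A_3² = 306, A_2A_3² = 45.
Since A_1A_2² = 333 < 306 + 45 = 351, the triangle is acute, so the smallest enclosing circle is the circumcircle.
Circumcentre = (23/26, 203/26), r² = 28305/338.
Diameter = 2r = 2√(28305/338) ≈ 18.302.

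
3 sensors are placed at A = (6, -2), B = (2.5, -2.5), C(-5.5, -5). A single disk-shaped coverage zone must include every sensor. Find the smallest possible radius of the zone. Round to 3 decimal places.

Side lengths²: AB² = 12.5, AC² = 141.25, BC² = 70.25.
Since AC² = 141.25 ≥ 70.25 + 12.5 = 82.75, the angle opposite AC is not acute, so the smallest enclosing circle has AC as diameter.
Centre = midpoint of AC = (0.25, -3.5), r² = 141.25/4 = 35.3125.
r = √(35.3125) ≈ 5.942.

5.942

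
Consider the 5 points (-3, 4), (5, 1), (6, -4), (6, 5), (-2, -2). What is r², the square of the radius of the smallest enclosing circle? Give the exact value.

The minimum enclosing circle of a finite set is fixed by two of the points (as a diameter) or three (as a circumcircle).
The minimum enclosing circle is determined by three boundary points: (-3, 4), (6, -4), (6, 5).
Their circumcentre is (35/18, 0.5) with r² = 5945/162.
The farthest remaining point (-2, -2) is at distance² 3533/162 ≤ 5945/162.

5945/162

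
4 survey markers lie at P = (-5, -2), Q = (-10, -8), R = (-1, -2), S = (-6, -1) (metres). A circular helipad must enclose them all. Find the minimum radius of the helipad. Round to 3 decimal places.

The farthest pair is Q–R with squared distance 117. The circle on this segment as diameter has centre (-5.5, -5) and r² = 117/4 = 29.25.
Check P: distance² to centre = 9.25 ≤ 29.25, so it lies inside.
All remaining points lie in this disk, and no smaller disk contains both endpoints, so this is the minimum enclosing circle.
r = √(29.25) ≈ 5.408.

5.408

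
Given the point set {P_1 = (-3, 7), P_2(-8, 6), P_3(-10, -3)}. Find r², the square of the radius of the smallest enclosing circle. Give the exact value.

37.25

Side lengths²: P_1P_2² = 26, P_1P_3² = 149, P_2P_3² = 85.
Since P_1P_3² = 149 ≥ 85 + 26 = 111, the angle opposite P_1P_3 is not acute, so the smallest enclosing circle has P_1P_3 as diameter.
Centre = midpoint of P_1P_3 = (-6.5, 2), r² = 149/4 = 37.25.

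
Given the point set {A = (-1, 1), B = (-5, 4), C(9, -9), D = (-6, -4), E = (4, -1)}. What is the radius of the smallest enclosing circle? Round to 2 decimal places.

9.55

A smallest enclosing disk is always determined by at most three of the input points on its boundary.
The farthest pair is B–C with squared distance 365. The circle on this segment as diameter has centre (2, -2.5) and r² = 365/4 = 91.25.
Check A: distance² to centre = 21.25 ≤ 91.25, so it lies inside.
All remaining points lie in this disk, and no smaller disk contains both endpoints, so this is the minimum enclosing circle.
r = √(91.25) ≈ 9.55.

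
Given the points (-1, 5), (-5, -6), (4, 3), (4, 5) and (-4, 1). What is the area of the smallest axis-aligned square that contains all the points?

121

The bounding box has width 9 and height 11.
An axis-aligned square enclosing the set must have side ≥ max(width, height).
So the minimum side is max(9, 11) = 11.
Area = 11² = 121.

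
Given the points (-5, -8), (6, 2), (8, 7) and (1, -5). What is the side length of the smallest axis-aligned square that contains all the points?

15

The bounding box has width 13 and height 15.
An axis-aligned square enclosing the set must have side ≥ max(width, height).
So the minimum side is max(13, 15) = 15.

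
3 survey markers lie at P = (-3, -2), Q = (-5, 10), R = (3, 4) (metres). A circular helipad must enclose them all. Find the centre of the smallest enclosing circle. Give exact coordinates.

Side lengths²: PQ² = 148, PR² = 72, QR² = 100.
Since PQ² = 148 < 100 + 72 = 172, the triangle is acute, so the smallest enclosing circle is the circumcircle.
Circumcentre = (-22/7, 29/7), r² = 1850/49.
Centre = (-22/7, 29/7).

(-22/7, 29/7)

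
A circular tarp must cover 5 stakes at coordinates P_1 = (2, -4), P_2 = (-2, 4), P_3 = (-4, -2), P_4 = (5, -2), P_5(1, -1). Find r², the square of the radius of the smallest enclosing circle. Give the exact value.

425/18

A smallest enclosing disk is always determined by at most three of the input points on its boundary.
The minimum enclosing circle is determined by three boundary points: P_2, P_3, P_4.
Their circumcentre is (0.5, -1/6) with r² = 425/18.
The farthest remaining point P_1 is at distance² 305/18 ≤ 425/18.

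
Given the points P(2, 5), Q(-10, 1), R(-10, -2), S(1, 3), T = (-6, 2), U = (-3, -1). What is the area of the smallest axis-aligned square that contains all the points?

The bounding box has width 12 and height 7.
An axis-aligned square enclosing the set must have side ≥ max(width, height).
So the minimum side is max(12, 7) = 12.
Area = 12² = 144.

144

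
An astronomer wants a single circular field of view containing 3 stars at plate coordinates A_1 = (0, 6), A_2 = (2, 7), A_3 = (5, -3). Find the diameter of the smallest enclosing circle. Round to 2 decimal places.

10.45

Side lengths²: A_1A_2² = 5, A_1A_3² = 106, A_2A_3² = 109.
Since A_2A_3² = 109 < 106 + 5 = 111, the triangle is acute, so the smallest enclosing circle is the circumcircle.
Circumcentre = (151/46, 89/46), r² = 28885/1058.
Diameter = 2r = 2√(28885/1058) ≈ 10.45.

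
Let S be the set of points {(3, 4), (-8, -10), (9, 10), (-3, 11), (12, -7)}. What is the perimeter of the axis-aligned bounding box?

82

Width = max x − min x = 12 − (-8) = 20.
Height = max y − min y = 11 − (-10) = 21.
Perimeter = 2(20 + 21) = 82.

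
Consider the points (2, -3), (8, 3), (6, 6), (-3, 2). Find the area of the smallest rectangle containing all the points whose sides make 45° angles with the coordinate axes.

65

In coordinates u = x + y, v = x − y the rectangle is axis-aligned; the map (x,y)→(u,v) scales areas by 2.
u-values: -1, 11, 12, -1; range = 12 − (-1) = 13.
v-values: 5, 5, 0, -5; range = 5 − (-5) = 10.
Area = (13 × 10) / 2 = 65.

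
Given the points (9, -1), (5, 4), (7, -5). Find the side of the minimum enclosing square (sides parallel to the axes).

9

The bounding box has width 4 and height 9.
An axis-aligned square enclosing the set must have side ≥ max(width, height).
So the minimum side is max(4, 9) = 9.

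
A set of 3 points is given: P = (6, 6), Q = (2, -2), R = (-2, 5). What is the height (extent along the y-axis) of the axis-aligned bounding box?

max y = 6, min y = -2, so height = 8.

8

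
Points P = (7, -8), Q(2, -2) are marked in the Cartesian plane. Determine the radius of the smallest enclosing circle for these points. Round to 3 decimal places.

The smallest circle enclosing two points has them as diameter endpoints.
Centre = midpoint = (4.5, -5); r² = |PQ|²/4 = 61/4 = 15.25.
r = √(15.25) ≈ 3.905.

3.905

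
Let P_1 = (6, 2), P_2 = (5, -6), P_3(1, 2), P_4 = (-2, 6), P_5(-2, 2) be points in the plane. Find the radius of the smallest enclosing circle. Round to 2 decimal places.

A smallest enclosing disk is always determined by at most three of the input points on its boundary.
The farthest pair is P_2–P_4 with squared distance 193. The circle on this segment as diameter has centre (1.5, 0) and r² = 193/4 = 48.25.
Check P_1: distance² to centre = 24.25 ≤ 48.25, so it lies inside.
All remaining points lie in this disk, and no smaller disk contains both endpoints, so this is the minimum enclosing circle.
r = √(48.25) ≈ 6.95.

6.95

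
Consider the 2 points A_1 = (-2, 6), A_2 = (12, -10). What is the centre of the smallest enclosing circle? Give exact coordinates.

(5, -2)

The smallest circle enclosing two points has them as diameter endpoints.
Centre = midpoint = (5, -2); r² = |A_1A_2|²/4 = 452/4 = 113.
Centre = (5, -2).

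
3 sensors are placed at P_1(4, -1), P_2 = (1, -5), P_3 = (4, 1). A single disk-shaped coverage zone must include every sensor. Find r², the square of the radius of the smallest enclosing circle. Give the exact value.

11.25

Side lengths²: P_1P_2² = 25, P_1P_3² = 4, P_2P_3² = 45.
Since P_2P_3² = 45 ≥ 25 + 4 = 29, the angle opposite P_2P_3 is not acute, so the smallest enclosing circle has P_2P_3 as diameter.
Centre = midpoint of P_2P_3 = (2.5, -2), r² = 45/4 = 11.25.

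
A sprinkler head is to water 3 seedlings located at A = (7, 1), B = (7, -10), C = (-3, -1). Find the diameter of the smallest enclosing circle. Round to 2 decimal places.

Side lengths²: AB² = 121, AC² = 104, BC² = 181.
Since BC² = 181 < 121 + 104 = 225, the triangle is acute, so the smallest enclosing circle is the circumcircle.
Circumcentre = (2.9, -4.5), r² = 47.06.
Diameter = 2r = 2√(47.06) ≈ 13.72.

13.72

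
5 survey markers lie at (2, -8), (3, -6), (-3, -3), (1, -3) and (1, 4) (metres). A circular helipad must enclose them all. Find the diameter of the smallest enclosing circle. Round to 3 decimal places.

By Welzl's lemma the MEC is supported by two points (diametrically opposite) or three points (on a circumcircle).
The farthest pair is (2, -8)–(1, 4) with squared distance 145. The circle on this segment as diameter has centre (1.5, -2) and r² = 145/4 = 36.25.
Check (3, -6): distance² to centre = 18.25 ≤ 36.25, so it lies inside.
All remaining points lie in this disk, and no smaller disk contains both endpoints, so this is the minimum enclosing circle.
Diameter = 2r = 2√(36.25) ≈ 12.042.

12.042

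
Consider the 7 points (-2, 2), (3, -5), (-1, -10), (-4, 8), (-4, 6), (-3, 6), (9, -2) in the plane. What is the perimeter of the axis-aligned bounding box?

62

Width = max x − min x = 9 − (-4) = 13.
Height = max y − min y = 8 − (-10) = 18.
Perimeter = 2(13 + 18) = 62.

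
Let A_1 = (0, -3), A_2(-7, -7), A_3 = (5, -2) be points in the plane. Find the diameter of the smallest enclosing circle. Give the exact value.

13

Side lengths²: A_1A_2² = 65, A_1A_3² = 26, A_2A_3² = 169.
Since A_2A_3² = 169 ≥ 65 + 26 = 91, the angle opposite A_2A_3 is not acute, so the smallest enclosing circle has A_2A_3 as diameter.
Centre = midpoint of A_2A_3 = (-1, -4.5), r² = 169/4 = 42.25.
Diameter = 2r = 2√(42.25) = 13.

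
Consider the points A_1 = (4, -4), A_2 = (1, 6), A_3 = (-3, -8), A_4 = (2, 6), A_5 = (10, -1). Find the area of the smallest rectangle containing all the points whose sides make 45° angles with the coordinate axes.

In coordinates u = x + y, v = x − y the rectangle is axis-aligned; the map (x,y)→(u,v) scales areas by 2.
u-values: 0, 7, -11, 8, 9; range = 9 − (-11) = 20.
v-values: 8, -5, 5, -4, 11; range = 11 − (-5) = 16.
Area = (20 × 16) / 2 = 160.

160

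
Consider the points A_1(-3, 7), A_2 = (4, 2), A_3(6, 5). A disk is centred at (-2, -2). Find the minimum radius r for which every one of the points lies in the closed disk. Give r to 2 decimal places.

The required radius is the distance from (-2, -2) to the farthest point.
Squared distances: 82, 52, 113.
Maximum is 113, attained at A_3.
r = √113 ≈ 10.63.

10.63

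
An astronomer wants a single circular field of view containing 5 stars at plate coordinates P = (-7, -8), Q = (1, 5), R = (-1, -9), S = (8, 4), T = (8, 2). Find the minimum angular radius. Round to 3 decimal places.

9.605

The farthest pair is P–S with squared distance 369. The circle on this segment as diameter has centre (0.5, -2) and r² = 369/4 = 92.25.
Check Q: distance² to centre = 49.25 ≤ 92.25, so it lies inside.
All remaining points lie in this disk, and no smaller disk contains both endpoints, so this is the minimum enclosing circle.
r = √(92.25) ≈ 9.605.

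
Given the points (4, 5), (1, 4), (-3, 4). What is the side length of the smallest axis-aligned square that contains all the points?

7

The bounding box has width 7 and height 1.
An axis-aligned square enclosing the set must have side ≥ max(width, height).
So the minimum side is max(7, 1) = 7.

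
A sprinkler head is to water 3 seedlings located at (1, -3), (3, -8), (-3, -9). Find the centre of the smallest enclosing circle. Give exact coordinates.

(-0.34375, -6.4375)

Call the three points A, B, C in the order given.
Side lengths²: AB² = 29, AC² = 52, BC² = 37.
Since AC² = 52 < 37 + 29 = 66, the triangle is acute, so the smallest enclosing circle is the circumcircle.
Circumcentre = (-0.34375, -6.4375), r² = 13.6220703125.
Centre = (-0.34375, -6.4375).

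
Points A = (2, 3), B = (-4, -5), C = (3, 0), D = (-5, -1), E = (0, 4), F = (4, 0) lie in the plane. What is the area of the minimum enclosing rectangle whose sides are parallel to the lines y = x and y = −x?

In coordinates u = x + y, v = x − y the rectangle is axis-aligned; the map (x,y)→(u,v) scales areas by 2.
u-values: 5, -9, 3, -6, 4, 4; range = 5 − (-9) = 14.
v-values: -1, 1, 3, -4, -4, 4; range = 4 − (-4) = 8.
Area = (14 × 8) / 2 = 56.

56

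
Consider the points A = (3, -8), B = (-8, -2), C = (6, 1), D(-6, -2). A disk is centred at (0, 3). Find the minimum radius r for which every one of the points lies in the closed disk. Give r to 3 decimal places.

The required radius is the distance from (0, 3) to the farthest point.
Squared distances: 130, 89, 40, 61.
Maximum is 130, attained at A.
r = √130 ≈ 11.402.

11.402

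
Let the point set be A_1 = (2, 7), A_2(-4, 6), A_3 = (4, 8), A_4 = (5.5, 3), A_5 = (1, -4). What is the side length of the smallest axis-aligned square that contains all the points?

12

The bounding box has width 9.5 and height 12.
An axis-aligned square enclosing the set must have side ≥ max(width, height).
So the minimum side is max(9.5, 12) = 12.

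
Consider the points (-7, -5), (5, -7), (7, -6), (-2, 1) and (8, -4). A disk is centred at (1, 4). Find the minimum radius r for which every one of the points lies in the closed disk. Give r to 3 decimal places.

12.042

The required radius is the distance from (1, 4) to the farthest point.
Squared distances: 145, 137, 136, 18, 113.
Maximum is 145, attained at (-7, -5).
r = √145 ≈ 12.042.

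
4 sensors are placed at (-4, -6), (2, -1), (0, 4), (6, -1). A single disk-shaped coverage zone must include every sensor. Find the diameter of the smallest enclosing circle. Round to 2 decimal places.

The minimum enclosing circle of a finite set is fixed by two of the points (as a diameter) or three (as a circumcircle).
The minimum enclosing circle is determined by three boundary points: (-4, -6), (0, 4), (6, -1).
Their circumcentre is (0.1875, -1.875) with r² = 34.55078125.
The farthest remaining point (2, -1) is at distance² 4.05078125 ≤ 34.55078125.
Diameter = 2r = 2√(34.55078125) ≈ 11.76.

11.76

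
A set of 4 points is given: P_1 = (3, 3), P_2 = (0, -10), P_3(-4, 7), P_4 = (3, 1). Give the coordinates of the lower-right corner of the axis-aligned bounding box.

x-range [-4, 3], y-range [-10, 7].
The lower-right corner is (3, -10).

(3, -10)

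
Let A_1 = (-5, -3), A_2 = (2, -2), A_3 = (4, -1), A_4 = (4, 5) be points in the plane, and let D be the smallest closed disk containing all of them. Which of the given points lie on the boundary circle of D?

A smallest enclosing disk is always determined by at most three of the input points on its boundary.
The farthest pair is A_1–A_4 with squared distance 145. The circle on this segment as diameter has centre (-0.5, 1) and r² = 145/4 = 36.25.
Check A_2: distance² to centre = 15.25 ≤ 36.25, so it lies inside.
All remaining points lie in this disk, and no smaller disk contains both endpoints, so this is the minimum enclosing circle.
The points at distance exactly r from the centre are A_1, A_4 — 2 points.

A_1, A_4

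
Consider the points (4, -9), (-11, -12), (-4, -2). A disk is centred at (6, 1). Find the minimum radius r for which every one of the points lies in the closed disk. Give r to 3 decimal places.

The required radius is the distance from (6, 1) to the farthest point.
Squared distances: 104, 458, 109.
Maximum is 458, attained at (-11, -12).
r = √458 ≈ 21.401.

21.401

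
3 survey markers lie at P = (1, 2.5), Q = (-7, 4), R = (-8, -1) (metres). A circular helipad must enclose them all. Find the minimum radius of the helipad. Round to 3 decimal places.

4.828

Side lengths²: PQ² = 66.25, PR² = 93.25, QR² = 26.
Since PR² = 93.25 ≥ 66.25 + 26 = 92.25, the angle opposite PR is not acute, so the smallest enclosing circle has PR as diameter.
Centre = midpoint of PR = (-3.5, 0.75), r² = 93.25/4 = 23.3125.
r = √(23.3125) ≈ 4.828.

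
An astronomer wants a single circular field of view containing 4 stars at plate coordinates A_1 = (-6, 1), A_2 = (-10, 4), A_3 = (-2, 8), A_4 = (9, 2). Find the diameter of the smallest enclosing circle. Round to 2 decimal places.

19.10

A smallest enclosing disk is always determined by at most three of the input points on its boundary.
The farthest pair is A_2–A_4 with squared distance 365. The circle on this segment as diameter has centre (-0.5, 3) and r² = 365/4 = 91.25.
Check A_1: distance² to centre = 34.25 ≤ 91.25, so it lies inside.
All remaining points lie in this disk, and no smaller disk contains both endpoints, so this is the minimum enclosing circle.
Diameter = 2r = 2√(91.25) ≈ 19.10.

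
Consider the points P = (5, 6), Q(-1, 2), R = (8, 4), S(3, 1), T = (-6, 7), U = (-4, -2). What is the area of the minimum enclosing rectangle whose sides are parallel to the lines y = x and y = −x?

153

In coordinates u = x + y, v = x − y the rectangle is axis-aligned; the map (x,y)→(u,v) scales areas by 2.
u-values: 11, 1, 12, 4, 1, -6; range = 12 − (-6) = 18.
v-values: -1, -3, 4, 2, -13, -2; range = 4 − (-13) = 17.
Area = (18 × 17) / 2 = 153.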